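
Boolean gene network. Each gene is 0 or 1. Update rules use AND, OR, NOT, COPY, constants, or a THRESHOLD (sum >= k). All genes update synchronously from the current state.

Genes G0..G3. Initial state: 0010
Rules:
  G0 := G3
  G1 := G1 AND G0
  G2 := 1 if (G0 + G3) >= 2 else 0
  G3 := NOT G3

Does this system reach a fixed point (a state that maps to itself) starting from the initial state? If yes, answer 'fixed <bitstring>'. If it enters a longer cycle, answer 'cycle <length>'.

Answer: cycle 2

Derivation:
Step 0: 0010
Step 1: G0=G3=0 G1=G1&G0=0&0=0 G2=(0+0>=2)=0 G3=NOT G3=NOT 0=1 -> 0001
Step 2: G0=G3=1 G1=G1&G0=0&0=0 G2=(0+1>=2)=0 G3=NOT G3=NOT 1=0 -> 1000
Step 3: G0=G3=0 G1=G1&G0=0&1=0 G2=(1+0>=2)=0 G3=NOT G3=NOT 0=1 -> 0001
Cycle of length 2 starting at step 1 -> no fixed point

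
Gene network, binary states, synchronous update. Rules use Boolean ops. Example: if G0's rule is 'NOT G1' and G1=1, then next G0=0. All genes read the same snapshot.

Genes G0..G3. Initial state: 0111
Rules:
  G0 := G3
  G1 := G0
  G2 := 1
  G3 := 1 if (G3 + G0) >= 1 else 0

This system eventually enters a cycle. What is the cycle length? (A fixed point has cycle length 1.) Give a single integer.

Answer: 1

Derivation:
Step 0: 0111
Step 1: G0=G3=1 G1=G0=0 G2=1(const) G3=(1+0>=1)=1 -> 1011
Step 2: G0=G3=1 G1=G0=1 G2=1(const) G3=(1+1>=1)=1 -> 1111
Step 3: G0=G3=1 G1=G0=1 G2=1(const) G3=(1+1>=1)=1 -> 1111
State from step 3 equals state from step 2 -> cycle length 1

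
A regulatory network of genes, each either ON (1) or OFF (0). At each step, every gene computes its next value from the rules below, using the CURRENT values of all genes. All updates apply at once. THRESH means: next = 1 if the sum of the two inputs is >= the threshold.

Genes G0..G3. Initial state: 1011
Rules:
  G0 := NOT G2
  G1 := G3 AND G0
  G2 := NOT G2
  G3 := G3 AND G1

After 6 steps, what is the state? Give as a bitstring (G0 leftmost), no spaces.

Step 1: G0=NOT G2=NOT 1=0 G1=G3&G0=1&1=1 G2=NOT G2=NOT 1=0 G3=G3&G1=1&0=0 -> 0100
Step 2: G0=NOT G2=NOT 0=1 G1=G3&G0=0&0=0 G2=NOT G2=NOT 0=1 G3=G3&G1=0&1=0 -> 1010
Step 3: G0=NOT G2=NOT 1=0 G1=G3&G0=0&1=0 G2=NOT G2=NOT 1=0 G3=G3&G1=0&0=0 -> 0000
Step 4: G0=NOT G2=NOT 0=1 G1=G3&G0=0&0=0 G2=NOT G2=NOT 0=1 G3=G3&G1=0&0=0 -> 1010
Step 5: G0=NOT G2=NOT 1=0 G1=G3&G0=0&1=0 G2=NOT G2=NOT 1=0 G3=G3&G1=0&0=0 -> 0000
Step 6: G0=NOT G2=NOT 0=1 G1=G3&G0=0&0=0 G2=NOT G2=NOT 0=1 G3=G3&G1=0&0=0 -> 1010

1010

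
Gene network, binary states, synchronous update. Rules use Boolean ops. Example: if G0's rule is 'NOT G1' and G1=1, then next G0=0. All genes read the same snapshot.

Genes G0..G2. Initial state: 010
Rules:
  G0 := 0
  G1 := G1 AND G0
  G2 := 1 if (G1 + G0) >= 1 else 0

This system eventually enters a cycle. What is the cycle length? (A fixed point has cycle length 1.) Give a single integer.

Step 0: 010
Step 1: G0=0(const) G1=G1&G0=1&0=0 G2=(1+0>=1)=1 -> 001
Step 2: G0=0(const) G1=G1&G0=0&0=0 G2=(0+0>=1)=0 -> 000
Step 3: G0=0(const) G1=G1&G0=0&0=0 G2=(0+0>=1)=0 -> 000
State from step 3 equals state from step 2 -> cycle length 1

Answer: 1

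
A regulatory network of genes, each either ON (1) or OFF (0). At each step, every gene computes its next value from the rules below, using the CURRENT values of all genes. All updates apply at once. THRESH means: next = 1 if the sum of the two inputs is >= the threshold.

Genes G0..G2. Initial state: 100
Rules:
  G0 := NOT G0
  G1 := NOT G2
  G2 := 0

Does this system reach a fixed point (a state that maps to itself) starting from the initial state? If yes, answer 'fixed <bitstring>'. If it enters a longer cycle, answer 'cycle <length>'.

Step 0: 100
Step 1: G0=NOT G0=NOT 1=0 G1=NOT G2=NOT 0=1 G2=0(const) -> 010
Step 2: G0=NOT G0=NOT 0=1 G1=NOT G2=NOT 0=1 G2=0(const) -> 110
Step 3: G0=NOT G0=NOT 1=0 G1=NOT G2=NOT 0=1 G2=0(const) -> 010
Cycle of length 2 starting at step 1 -> no fixed point

Answer: cycle 2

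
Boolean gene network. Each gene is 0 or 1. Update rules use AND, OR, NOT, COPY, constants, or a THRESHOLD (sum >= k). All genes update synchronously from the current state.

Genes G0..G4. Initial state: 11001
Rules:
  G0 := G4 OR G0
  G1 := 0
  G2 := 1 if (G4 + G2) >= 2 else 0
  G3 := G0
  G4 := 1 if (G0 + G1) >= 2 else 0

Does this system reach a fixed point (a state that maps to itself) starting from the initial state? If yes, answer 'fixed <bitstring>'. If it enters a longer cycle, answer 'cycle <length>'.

Answer: fixed 10010

Derivation:
Step 0: 11001
Step 1: G0=G4|G0=1|1=1 G1=0(const) G2=(1+0>=2)=0 G3=G0=1 G4=(1+1>=2)=1 -> 10011
Step 2: G0=G4|G0=1|1=1 G1=0(const) G2=(1+0>=2)=0 G3=G0=1 G4=(1+0>=2)=0 -> 10010
Step 3: G0=G4|G0=0|1=1 G1=0(const) G2=(0+0>=2)=0 G3=G0=1 G4=(1+0>=2)=0 -> 10010
Fixed point reached at step 2: 10010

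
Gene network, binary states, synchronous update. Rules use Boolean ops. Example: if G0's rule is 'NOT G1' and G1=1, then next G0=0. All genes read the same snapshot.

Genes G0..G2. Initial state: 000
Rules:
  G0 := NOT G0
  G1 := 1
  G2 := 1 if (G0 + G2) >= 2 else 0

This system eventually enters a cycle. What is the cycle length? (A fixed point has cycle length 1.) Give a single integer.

Answer: 2

Derivation:
Step 0: 000
Step 1: G0=NOT G0=NOT 0=1 G1=1(const) G2=(0+0>=2)=0 -> 110
Step 2: G0=NOT G0=NOT 1=0 G1=1(const) G2=(1+0>=2)=0 -> 010
Step 3: G0=NOT G0=NOT 0=1 G1=1(const) G2=(0+0>=2)=0 -> 110
State from step 3 equals state from step 1 -> cycle length 2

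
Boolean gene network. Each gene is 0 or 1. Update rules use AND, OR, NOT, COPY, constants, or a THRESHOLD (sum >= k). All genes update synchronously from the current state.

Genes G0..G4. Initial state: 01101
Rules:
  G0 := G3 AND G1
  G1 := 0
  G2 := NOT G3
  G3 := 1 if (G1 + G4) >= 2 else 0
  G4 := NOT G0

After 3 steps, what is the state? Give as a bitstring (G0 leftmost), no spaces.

Step 1: G0=G3&G1=0&1=0 G1=0(const) G2=NOT G3=NOT 0=1 G3=(1+1>=2)=1 G4=NOT G0=NOT 0=1 -> 00111
Step 2: G0=G3&G1=1&0=0 G1=0(const) G2=NOT G3=NOT 1=0 G3=(0+1>=2)=0 G4=NOT G0=NOT 0=1 -> 00001
Step 3: G0=G3&G1=0&0=0 G1=0(const) G2=NOT G3=NOT 0=1 G3=(0+1>=2)=0 G4=NOT G0=NOT 0=1 -> 00101

00101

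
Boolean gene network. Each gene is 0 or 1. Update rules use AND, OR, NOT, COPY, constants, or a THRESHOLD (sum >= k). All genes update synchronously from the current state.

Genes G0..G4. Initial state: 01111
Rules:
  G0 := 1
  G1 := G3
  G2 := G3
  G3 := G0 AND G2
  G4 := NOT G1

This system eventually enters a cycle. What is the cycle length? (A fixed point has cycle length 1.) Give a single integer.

Answer: 2

Derivation:
Step 0: 01111
Step 1: G0=1(const) G1=G3=1 G2=G3=1 G3=G0&G2=0&1=0 G4=NOT G1=NOT 1=0 -> 11100
Step 2: G0=1(const) G1=G3=0 G2=G3=0 G3=G0&G2=1&1=1 G4=NOT G1=NOT 1=0 -> 10010
Step 3: G0=1(const) G1=G3=1 G2=G3=1 G3=G0&G2=1&0=0 G4=NOT G1=NOT 0=1 -> 11101
Step 4: G0=1(const) G1=G3=0 G2=G3=0 G3=G0&G2=1&1=1 G4=NOT G1=NOT 1=0 -> 10010
State from step 4 equals state from step 2 -> cycle length 2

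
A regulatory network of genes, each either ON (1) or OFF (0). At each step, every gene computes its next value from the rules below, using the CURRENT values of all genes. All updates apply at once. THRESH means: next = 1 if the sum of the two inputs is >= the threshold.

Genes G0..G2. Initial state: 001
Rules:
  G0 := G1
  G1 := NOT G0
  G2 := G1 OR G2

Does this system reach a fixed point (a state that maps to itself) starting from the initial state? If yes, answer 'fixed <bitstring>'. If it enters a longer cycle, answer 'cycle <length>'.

Answer: cycle 4

Derivation:
Step 0: 001
Step 1: G0=G1=0 G1=NOT G0=NOT 0=1 G2=G1|G2=0|1=1 -> 011
Step 2: G0=G1=1 G1=NOT G0=NOT 0=1 G2=G1|G2=1|1=1 -> 111
Step 3: G0=G1=1 G1=NOT G0=NOT 1=0 G2=G1|G2=1|1=1 -> 101
Step 4: G0=G1=0 G1=NOT G0=NOT 1=0 G2=G1|G2=0|1=1 -> 001
Cycle of length 4 starting at step 0 -> no fixed point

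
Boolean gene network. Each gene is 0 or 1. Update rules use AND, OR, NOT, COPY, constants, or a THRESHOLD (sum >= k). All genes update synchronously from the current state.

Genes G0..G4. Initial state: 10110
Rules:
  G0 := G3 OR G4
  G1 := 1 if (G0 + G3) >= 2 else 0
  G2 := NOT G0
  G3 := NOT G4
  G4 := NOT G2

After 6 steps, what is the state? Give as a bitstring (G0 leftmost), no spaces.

Step 1: G0=G3|G4=1|0=1 G1=(1+1>=2)=1 G2=NOT G0=NOT 1=0 G3=NOT G4=NOT 0=1 G4=NOT G2=NOT 1=0 -> 11010
Step 2: G0=G3|G4=1|0=1 G1=(1+1>=2)=1 G2=NOT G0=NOT 1=0 G3=NOT G4=NOT 0=1 G4=NOT G2=NOT 0=1 -> 11011
Step 3: G0=G3|G4=1|1=1 G1=(1+1>=2)=1 G2=NOT G0=NOT 1=0 G3=NOT G4=NOT 1=0 G4=NOT G2=NOT 0=1 -> 11001
Step 4: G0=G3|G4=0|1=1 G1=(1+0>=2)=0 G2=NOT G0=NOT 1=0 G3=NOT G4=NOT 1=0 G4=NOT G2=NOT 0=1 -> 10001
Step 5: G0=G3|G4=0|1=1 G1=(1+0>=2)=0 G2=NOT G0=NOT 1=0 G3=NOT G4=NOT 1=0 G4=NOT G2=NOT 0=1 -> 10001
Step 6: G0=G3|G4=0|1=1 G1=(1+0>=2)=0 G2=NOT G0=NOT 1=0 G3=NOT G4=NOT 1=0 G4=NOT G2=NOT 0=1 -> 10001

10001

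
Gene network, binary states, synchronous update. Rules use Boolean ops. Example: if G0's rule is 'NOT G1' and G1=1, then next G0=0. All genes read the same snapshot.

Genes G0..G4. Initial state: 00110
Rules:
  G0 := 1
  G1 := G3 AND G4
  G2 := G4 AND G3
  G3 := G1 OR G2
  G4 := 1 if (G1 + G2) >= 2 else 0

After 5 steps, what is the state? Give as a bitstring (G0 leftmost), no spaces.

Step 1: G0=1(const) G1=G3&G4=1&0=0 G2=G4&G3=0&1=0 G3=G1|G2=0|1=1 G4=(0+1>=2)=0 -> 10010
Step 2: G0=1(const) G1=G3&G4=1&0=0 G2=G4&G3=0&1=0 G3=G1|G2=0|0=0 G4=(0+0>=2)=0 -> 10000
Step 3: G0=1(const) G1=G3&G4=0&0=0 G2=G4&G3=0&0=0 G3=G1|G2=0|0=0 G4=(0+0>=2)=0 -> 10000
Step 4: G0=1(const) G1=G3&G4=0&0=0 G2=G4&G3=0&0=0 G3=G1|G2=0|0=0 G4=(0+0>=2)=0 -> 10000
Step 5: G0=1(const) G1=G3&G4=0&0=0 G2=G4&G3=0&0=0 G3=G1|G2=0|0=0 G4=(0+0>=2)=0 -> 10000

10000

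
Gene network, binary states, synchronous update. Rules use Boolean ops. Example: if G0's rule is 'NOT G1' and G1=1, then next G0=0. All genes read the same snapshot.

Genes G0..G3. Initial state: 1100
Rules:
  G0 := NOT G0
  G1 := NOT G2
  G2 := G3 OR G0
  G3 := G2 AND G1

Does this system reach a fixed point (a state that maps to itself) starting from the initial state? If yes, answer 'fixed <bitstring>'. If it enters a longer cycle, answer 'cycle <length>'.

Step 0: 1100
Step 1: G0=NOT G0=NOT 1=0 G1=NOT G2=NOT 0=1 G2=G3|G0=0|1=1 G3=G2&G1=0&1=0 -> 0110
Step 2: G0=NOT G0=NOT 0=1 G1=NOT G2=NOT 1=0 G2=G3|G0=0|0=0 G3=G2&G1=1&1=1 -> 1001
Step 3: G0=NOT G0=NOT 1=0 G1=NOT G2=NOT 0=1 G2=G3|G0=1|1=1 G3=G2&G1=0&0=0 -> 0110
Cycle of length 2 starting at step 1 -> no fixed point

Answer: cycle 2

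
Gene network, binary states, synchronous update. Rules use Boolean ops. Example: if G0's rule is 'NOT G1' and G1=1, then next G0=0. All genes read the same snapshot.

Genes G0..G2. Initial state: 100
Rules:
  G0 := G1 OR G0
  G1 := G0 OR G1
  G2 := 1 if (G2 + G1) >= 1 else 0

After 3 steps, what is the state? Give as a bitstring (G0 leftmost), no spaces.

Step 1: G0=G1|G0=0|1=1 G1=G0|G1=1|0=1 G2=(0+0>=1)=0 -> 110
Step 2: G0=G1|G0=1|1=1 G1=G0|G1=1|1=1 G2=(0+1>=1)=1 -> 111
Step 3: G0=G1|G0=1|1=1 G1=G0|G1=1|1=1 G2=(1+1>=1)=1 -> 111

111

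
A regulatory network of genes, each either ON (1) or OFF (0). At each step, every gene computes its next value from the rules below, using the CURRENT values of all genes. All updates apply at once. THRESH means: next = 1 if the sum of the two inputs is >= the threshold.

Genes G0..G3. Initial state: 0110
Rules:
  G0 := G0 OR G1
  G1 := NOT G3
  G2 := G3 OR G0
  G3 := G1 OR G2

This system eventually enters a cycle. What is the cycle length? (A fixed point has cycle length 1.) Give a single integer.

Step 0: 0110
Step 1: G0=G0|G1=0|1=1 G1=NOT G3=NOT 0=1 G2=G3|G0=0|0=0 G3=G1|G2=1|1=1 -> 1101
Step 2: G0=G0|G1=1|1=1 G1=NOT G3=NOT 1=0 G2=G3|G0=1|1=1 G3=G1|G2=1|0=1 -> 1011
Step 3: G0=G0|G1=1|0=1 G1=NOT G3=NOT 1=0 G2=G3|G0=1|1=1 G3=G1|G2=0|1=1 -> 1011
State from step 3 equals state from step 2 -> cycle length 1

Answer: 1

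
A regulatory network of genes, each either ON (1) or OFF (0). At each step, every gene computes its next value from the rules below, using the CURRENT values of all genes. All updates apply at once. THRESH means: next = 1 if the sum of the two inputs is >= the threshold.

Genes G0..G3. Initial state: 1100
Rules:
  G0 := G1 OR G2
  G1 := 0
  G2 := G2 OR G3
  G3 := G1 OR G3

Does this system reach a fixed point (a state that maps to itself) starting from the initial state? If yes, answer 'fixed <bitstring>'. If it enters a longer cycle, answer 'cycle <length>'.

Step 0: 1100
Step 1: G0=G1|G2=1|0=1 G1=0(const) G2=G2|G3=0|0=0 G3=G1|G3=1|0=1 -> 1001
Step 2: G0=G1|G2=0|0=0 G1=0(const) G2=G2|G3=0|1=1 G3=G1|G3=0|1=1 -> 0011
Step 3: G0=G1|G2=0|1=1 G1=0(const) G2=G2|G3=1|1=1 G3=G1|G3=0|1=1 -> 1011
Step 4: G0=G1|G2=0|1=1 G1=0(const) G2=G2|G3=1|1=1 G3=G1|G3=0|1=1 -> 1011
Fixed point reached at step 3: 1011

Answer: fixed 1011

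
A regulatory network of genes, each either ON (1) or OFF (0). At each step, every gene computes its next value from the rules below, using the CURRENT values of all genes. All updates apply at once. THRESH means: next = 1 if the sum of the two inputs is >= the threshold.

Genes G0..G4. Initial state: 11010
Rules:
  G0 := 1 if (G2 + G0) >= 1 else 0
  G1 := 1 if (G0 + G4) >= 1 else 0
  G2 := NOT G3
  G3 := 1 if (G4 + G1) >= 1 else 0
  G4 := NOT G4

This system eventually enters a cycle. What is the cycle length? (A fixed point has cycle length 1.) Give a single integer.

Answer: 2

Derivation:
Step 0: 11010
Step 1: G0=(0+1>=1)=1 G1=(1+0>=1)=1 G2=NOT G3=NOT 1=0 G3=(0+1>=1)=1 G4=NOT G4=NOT 0=1 -> 11011
Step 2: G0=(0+1>=1)=1 G1=(1+1>=1)=1 G2=NOT G3=NOT 1=0 G3=(1+1>=1)=1 G4=NOT G4=NOT 1=0 -> 11010
State from step 2 equals state from step 0 -> cycle length 2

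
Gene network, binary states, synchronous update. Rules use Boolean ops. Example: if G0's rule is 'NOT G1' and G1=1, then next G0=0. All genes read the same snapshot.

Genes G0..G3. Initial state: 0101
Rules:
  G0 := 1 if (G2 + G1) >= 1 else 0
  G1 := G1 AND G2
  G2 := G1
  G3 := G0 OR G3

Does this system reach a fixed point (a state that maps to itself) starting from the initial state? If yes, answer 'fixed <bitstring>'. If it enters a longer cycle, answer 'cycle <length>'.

Answer: fixed 0001

Derivation:
Step 0: 0101
Step 1: G0=(0+1>=1)=1 G1=G1&G2=1&0=0 G2=G1=1 G3=G0|G3=0|1=1 -> 1011
Step 2: G0=(1+0>=1)=1 G1=G1&G2=0&1=0 G2=G1=0 G3=G0|G3=1|1=1 -> 1001
Step 3: G0=(0+0>=1)=0 G1=G1&G2=0&0=0 G2=G1=0 G3=G0|G3=1|1=1 -> 0001
Step 4: G0=(0+0>=1)=0 G1=G1&G2=0&0=0 G2=G1=0 G3=G0|G3=0|1=1 -> 0001
Fixed point reached at step 3: 0001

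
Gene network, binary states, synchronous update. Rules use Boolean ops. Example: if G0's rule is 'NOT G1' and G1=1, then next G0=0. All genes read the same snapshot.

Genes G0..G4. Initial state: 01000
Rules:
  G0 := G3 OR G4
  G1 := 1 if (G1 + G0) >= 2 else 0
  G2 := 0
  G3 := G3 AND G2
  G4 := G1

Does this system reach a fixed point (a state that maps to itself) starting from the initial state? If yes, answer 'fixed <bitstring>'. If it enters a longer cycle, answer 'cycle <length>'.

Answer: fixed 00000

Derivation:
Step 0: 01000
Step 1: G0=G3|G4=0|0=0 G1=(1+0>=2)=0 G2=0(const) G3=G3&G2=0&0=0 G4=G1=1 -> 00001
Step 2: G0=G3|G4=0|1=1 G1=(0+0>=2)=0 G2=0(const) G3=G3&G2=0&0=0 G4=G1=0 -> 10000
Step 3: G0=G3|G4=0|0=0 G1=(0+1>=2)=0 G2=0(const) G3=G3&G2=0&0=0 G4=G1=0 -> 00000
Step 4: G0=G3|G4=0|0=0 G1=(0+0>=2)=0 G2=0(const) G3=G3&G2=0&0=0 G4=G1=0 -> 00000
Fixed point reached at step 3: 00000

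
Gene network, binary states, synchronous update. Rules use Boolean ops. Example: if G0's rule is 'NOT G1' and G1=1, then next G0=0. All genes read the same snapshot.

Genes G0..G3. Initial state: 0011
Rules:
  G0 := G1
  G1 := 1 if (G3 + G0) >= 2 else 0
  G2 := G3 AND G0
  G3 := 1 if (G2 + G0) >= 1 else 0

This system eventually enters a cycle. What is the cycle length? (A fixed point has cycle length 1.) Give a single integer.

Answer: 1

Derivation:
Step 0: 0011
Step 1: G0=G1=0 G1=(1+0>=2)=0 G2=G3&G0=1&0=0 G3=(1+0>=1)=1 -> 0001
Step 2: G0=G1=0 G1=(1+0>=2)=0 G2=G3&G0=1&0=0 G3=(0+0>=1)=0 -> 0000
Step 3: G0=G1=0 G1=(0+0>=2)=0 G2=G3&G0=0&0=0 G3=(0+0>=1)=0 -> 0000
State from step 3 equals state from step 2 -> cycle length 1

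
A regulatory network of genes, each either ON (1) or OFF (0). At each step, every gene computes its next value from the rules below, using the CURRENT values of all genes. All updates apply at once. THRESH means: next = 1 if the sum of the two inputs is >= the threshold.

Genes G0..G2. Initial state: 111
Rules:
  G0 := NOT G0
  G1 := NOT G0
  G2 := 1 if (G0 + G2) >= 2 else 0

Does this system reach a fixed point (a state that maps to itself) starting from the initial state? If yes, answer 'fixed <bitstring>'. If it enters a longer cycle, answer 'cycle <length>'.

Step 0: 111
Step 1: G0=NOT G0=NOT 1=0 G1=NOT G0=NOT 1=0 G2=(1+1>=2)=1 -> 001
Step 2: G0=NOT G0=NOT 0=1 G1=NOT G0=NOT 0=1 G2=(0+1>=2)=0 -> 110
Step 3: G0=NOT G0=NOT 1=0 G1=NOT G0=NOT 1=0 G2=(1+0>=2)=0 -> 000
Step 4: G0=NOT G0=NOT 0=1 G1=NOT G0=NOT 0=1 G2=(0+0>=2)=0 -> 110
Cycle of length 2 starting at step 2 -> no fixed point

Answer: cycle 2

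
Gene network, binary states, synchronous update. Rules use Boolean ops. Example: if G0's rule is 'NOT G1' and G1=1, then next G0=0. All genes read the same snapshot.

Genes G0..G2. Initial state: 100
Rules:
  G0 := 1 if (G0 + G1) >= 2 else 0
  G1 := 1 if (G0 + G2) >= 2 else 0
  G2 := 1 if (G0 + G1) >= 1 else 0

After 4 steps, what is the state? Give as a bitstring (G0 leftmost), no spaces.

Step 1: G0=(1+0>=2)=0 G1=(1+0>=2)=0 G2=(1+0>=1)=1 -> 001
Step 2: G0=(0+0>=2)=0 G1=(0+1>=2)=0 G2=(0+0>=1)=0 -> 000
Step 3: G0=(0+0>=2)=0 G1=(0+0>=2)=0 G2=(0+0>=1)=0 -> 000
Step 4: G0=(0+0>=2)=0 G1=(0+0>=2)=0 G2=(0+0>=1)=0 -> 000

000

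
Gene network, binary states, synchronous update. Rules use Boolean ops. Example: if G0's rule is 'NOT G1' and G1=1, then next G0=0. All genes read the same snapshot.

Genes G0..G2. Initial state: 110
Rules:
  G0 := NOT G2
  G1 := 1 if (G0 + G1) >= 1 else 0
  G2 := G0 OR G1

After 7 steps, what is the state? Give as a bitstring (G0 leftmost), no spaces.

Step 1: G0=NOT G2=NOT 0=1 G1=(1+1>=1)=1 G2=G0|G1=1|1=1 -> 111
Step 2: G0=NOT G2=NOT 1=0 G1=(1+1>=1)=1 G2=G0|G1=1|1=1 -> 011
Step 3: G0=NOT G2=NOT 1=0 G1=(0+1>=1)=1 G2=G0|G1=0|1=1 -> 011
Step 4: G0=NOT G2=NOT 1=0 G1=(0+1>=1)=1 G2=G0|G1=0|1=1 -> 011
Step 5: G0=NOT G2=NOT 1=0 G1=(0+1>=1)=1 G2=G0|G1=0|1=1 -> 011
Step 6: G0=NOT G2=NOT 1=0 G1=(0+1>=1)=1 G2=G0|G1=0|1=1 -> 011
Step 7: G0=NOT G2=NOT 1=0 G1=(0+1>=1)=1 G2=G0|G1=0|1=1 -> 011

011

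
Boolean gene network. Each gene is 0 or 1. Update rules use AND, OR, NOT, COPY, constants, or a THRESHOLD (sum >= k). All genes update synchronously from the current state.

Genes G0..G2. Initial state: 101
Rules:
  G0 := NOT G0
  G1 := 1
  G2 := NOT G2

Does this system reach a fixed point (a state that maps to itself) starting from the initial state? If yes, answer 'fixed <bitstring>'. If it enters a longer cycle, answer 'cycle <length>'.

Step 0: 101
Step 1: G0=NOT G0=NOT 1=0 G1=1(const) G2=NOT G2=NOT 1=0 -> 010
Step 2: G0=NOT G0=NOT 0=1 G1=1(const) G2=NOT G2=NOT 0=1 -> 111
Step 3: G0=NOT G0=NOT 1=0 G1=1(const) G2=NOT G2=NOT 1=0 -> 010
Cycle of length 2 starting at step 1 -> no fixed point

Answer: cycle 2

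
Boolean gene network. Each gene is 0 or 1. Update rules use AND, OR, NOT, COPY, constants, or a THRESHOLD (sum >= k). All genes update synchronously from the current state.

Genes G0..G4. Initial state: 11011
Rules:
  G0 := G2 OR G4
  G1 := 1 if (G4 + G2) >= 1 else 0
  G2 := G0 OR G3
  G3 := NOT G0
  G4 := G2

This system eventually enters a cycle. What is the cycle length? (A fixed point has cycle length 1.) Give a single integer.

Answer: 1

Derivation:
Step 0: 11011
Step 1: G0=G2|G4=0|1=1 G1=(1+0>=1)=1 G2=G0|G3=1|1=1 G3=NOT G0=NOT 1=0 G4=G2=0 -> 11100
Step 2: G0=G2|G4=1|0=1 G1=(0+1>=1)=1 G2=G0|G3=1|0=1 G3=NOT G0=NOT 1=0 G4=G2=1 -> 11101
Step 3: G0=G2|G4=1|1=1 G1=(1+1>=1)=1 G2=G0|G3=1|0=1 G3=NOT G0=NOT 1=0 G4=G2=1 -> 11101
State from step 3 equals state from step 2 -> cycle length 1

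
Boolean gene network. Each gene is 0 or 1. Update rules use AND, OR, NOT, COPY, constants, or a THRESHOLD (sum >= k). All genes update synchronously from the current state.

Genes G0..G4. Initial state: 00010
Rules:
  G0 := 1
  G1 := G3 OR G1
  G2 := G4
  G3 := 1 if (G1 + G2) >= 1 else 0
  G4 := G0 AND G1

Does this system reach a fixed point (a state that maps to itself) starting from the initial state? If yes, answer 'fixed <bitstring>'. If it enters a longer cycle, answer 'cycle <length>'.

Step 0: 00010
Step 1: G0=1(const) G1=G3|G1=1|0=1 G2=G4=0 G3=(0+0>=1)=0 G4=G0&G1=0&0=0 -> 11000
Step 2: G0=1(const) G1=G3|G1=0|1=1 G2=G4=0 G3=(1+0>=1)=1 G4=G0&G1=1&1=1 -> 11011
Step 3: G0=1(const) G1=G3|G1=1|1=1 G2=G4=1 G3=(1+0>=1)=1 G4=G0&G1=1&1=1 -> 11111
Step 4: G0=1(const) G1=G3|G1=1|1=1 G2=G4=1 G3=(1+1>=1)=1 G4=G0&G1=1&1=1 -> 11111
Fixed point reached at step 3: 11111

Answer: fixed 11111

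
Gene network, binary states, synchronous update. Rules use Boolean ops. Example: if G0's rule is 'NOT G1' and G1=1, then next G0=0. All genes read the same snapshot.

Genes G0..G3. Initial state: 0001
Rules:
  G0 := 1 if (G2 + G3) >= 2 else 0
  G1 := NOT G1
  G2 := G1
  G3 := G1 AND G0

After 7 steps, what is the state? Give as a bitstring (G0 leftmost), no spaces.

Step 1: G0=(0+1>=2)=0 G1=NOT G1=NOT 0=1 G2=G1=0 G3=G1&G0=0&0=0 -> 0100
Step 2: G0=(0+0>=2)=0 G1=NOT G1=NOT 1=0 G2=G1=1 G3=G1&G0=1&0=0 -> 0010
Step 3: G0=(1+0>=2)=0 G1=NOT G1=NOT 0=1 G2=G1=0 G3=G1&G0=0&0=0 -> 0100
Step 4: G0=(0+0>=2)=0 G1=NOT G1=NOT 1=0 G2=G1=1 G3=G1&G0=1&0=0 -> 0010
Step 5: G0=(1+0>=2)=0 G1=NOT G1=NOT 0=1 G2=G1=0 G3=G1&G0=0&0=0 -> 0100
Step 6: G0=(0+0>=2)=0 G1=NOT G1=NOT 1=0 G2=G1=1 G3=G1&G0=1&0=0 -> 0010
Step 7: G0=(1+0>=2)=0 G1=NOT G1=NOT 0=1 G2=G1=0 G3=G1&G0=0&0=0 -> 0100

0100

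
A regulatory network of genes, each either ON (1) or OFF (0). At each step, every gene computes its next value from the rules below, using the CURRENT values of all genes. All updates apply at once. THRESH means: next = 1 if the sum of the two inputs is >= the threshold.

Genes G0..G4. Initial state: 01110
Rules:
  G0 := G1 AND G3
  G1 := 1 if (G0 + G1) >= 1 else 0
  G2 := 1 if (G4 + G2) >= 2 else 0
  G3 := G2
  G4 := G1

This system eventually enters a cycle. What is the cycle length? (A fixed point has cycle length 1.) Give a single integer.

Answer: 1

Derivation:
Step 0: 01110
Step 1: G0=G1&G3=1&1=1 G1=(0+1>=1)=1 G2=(0+1>=2)=0 G3=G2=1 G4=G1=1 -> 11011
Step 2: G0=G1&G3=1&1=1 G1=(1+1>=1)=1 G2=(1+0>=2)=0 G3=G2=0 G4=G1=1 -> 11001
Step 3: G0=G1&G3=1&0=0 G1=(1+1>=1)=1 G2=(1+0>=2)=0 G3=G2=0 G4=G1=1 -> 01001
Step 4: G0=G1&G3=1&0=0 G1=(0+1>=1)=1 G2=(1+0>=2)=0 G3=G2=0 G4=G1=1 -> 01001
State from step 4 equals state from step 3 -> cycle length 1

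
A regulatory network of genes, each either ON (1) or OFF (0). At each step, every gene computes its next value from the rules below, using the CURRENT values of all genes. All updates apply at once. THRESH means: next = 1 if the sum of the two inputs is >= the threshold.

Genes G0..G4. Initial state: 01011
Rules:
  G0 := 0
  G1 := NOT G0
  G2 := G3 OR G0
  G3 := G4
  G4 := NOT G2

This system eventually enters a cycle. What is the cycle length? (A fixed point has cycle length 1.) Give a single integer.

Step 0: 01011
Step 1: G0=0(const) G1=NOT G0=NOT 0=1 G2=G3|G0=1|0=1 G3=G4=1 G4=NOT G2=NOT 0=1 -> 01111
Step 2: G0=0(const) G1=NOT G0=NOT 0=1 G2=G3|G0=1|0=1 G3=G4=1 G4=NOT G2=NOT 1=0 -> 01110
Step 3: G0=0(const) G1=NOT G0=NOT 0=1 G2=G3|G0=1|0=1 G3=G4=0 G4=NOT G2=NOT 1=0 -> 01100
Step 4: G0=0(const) G1=NOT G0=NOT 0=1 G2=G3|G0=0|0=0 G3=G4=0 G4=NOT G2=NOT 1=0 -> 01000
Step 5: G0=0(const) G1=NOT G0=NOT 0=1 G2=G3|G0=0|0=0 G3=G4=0 G4=NOT G2=NOT 0=1 -> 01001
Step 6: G0=0(const) G1=NOT G0=NOT 0=1 G2=G3|G0=0|0=0 G3=G4=1 G4=NOT G2=NOT 0=1 -> 01011
State from step 6 equals state from step 0 -> cycle length 6

Answer: 6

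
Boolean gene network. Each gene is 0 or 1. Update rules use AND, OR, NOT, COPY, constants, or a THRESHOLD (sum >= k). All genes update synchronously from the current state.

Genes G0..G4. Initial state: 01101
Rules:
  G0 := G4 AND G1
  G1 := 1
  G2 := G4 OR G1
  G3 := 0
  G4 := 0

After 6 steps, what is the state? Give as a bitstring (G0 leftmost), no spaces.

Step 1: G0=G4&G1=1&1=1 G1=1(const) G2=G4|G1=1|1=1 G3=0(const) G4=0(const) -> 11100
Step 2: G0=G4&G1=0&1=0 G1=1(const) G2=G4|G1=0|1=1 G3=0(const) G4=0(const) -> 01100
Step 3: G0=G4&G1=0&1=0 G1=1(const) G2=G4|G1=0|1=1 G3=0(const) G4=0(const) -> 01100
Step 4: G0=G4&G1=0&1=0 G1=1(const) G2=G4|G1=0|1=1 G3=0(const) G4=0(const) -> 01100
Step 5: G0=G4&G1=0&1=0 G1=1(const) G2=G4|G1=0|1=1 G3=0(const) G4=0(const) -> 01100
Step 6: G0=G4&G1=0&1=0 G1=1(const) G2=G4|G1=0|1=1 G3=0(const) G4=0(const) -> 01100

01100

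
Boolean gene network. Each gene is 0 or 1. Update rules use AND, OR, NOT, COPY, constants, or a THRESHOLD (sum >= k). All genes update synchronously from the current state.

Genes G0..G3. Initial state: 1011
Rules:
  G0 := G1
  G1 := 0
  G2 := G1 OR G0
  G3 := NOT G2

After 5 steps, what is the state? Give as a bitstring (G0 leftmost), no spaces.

Step 1: G0=G1=0 G1=0(const) G2=G1|G0=0|1=1 G3=NOT G2=NOT 1=0 -> 0010
Step 2: G0=G1=0 G1=0(const) G2=G1|G0=0|0=0 G3=NOT G2=NOT 1=0 -> 0000
Step 3: G0=G1=0 G1=0(const) G2=G1|G0=0|0=0 G3=NOT G2=NOT 0=1 -> 0001
Step 4: G0=G1=0 G1=0(const) G2=G1|G0=0|0=0 G3=NOT G2=NOT 0=1 -> 0001
Step 5: G0=G1=0 G1=0(const) G2=G1|G0=0|0=0 G3=NOT G2=NOT 0=1 -> 0001

0001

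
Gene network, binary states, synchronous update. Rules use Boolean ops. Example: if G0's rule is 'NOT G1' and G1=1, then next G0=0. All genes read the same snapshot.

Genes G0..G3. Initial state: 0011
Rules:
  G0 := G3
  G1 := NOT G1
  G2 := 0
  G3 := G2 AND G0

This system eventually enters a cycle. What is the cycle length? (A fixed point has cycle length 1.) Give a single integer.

Step 0: 0011
Step 1: G0=G3=1 G1=NOT G1=NOT 0=1 G2=0(const) G3=G2&G0=1&0=0 -> 1100
Step 2: G0=G3=0 G1=NOT G1=NOT 1=0 G2=0(const) G3=G2&G0=0&1=0 -> 0000
Step 3: G0=G3=0 G1=NOT G1=NOT 0=1 G2=0(const) G3=G2&G0=0&0=0 -> 0100
Step 4: G0=G3=0 G1=NOT G1=NOT 1=0 G2=0(const) G3=G2&G0=0&0=0 -> 0000
State from step 4 equals state from step 2 -> cycle length 2

Answer: 2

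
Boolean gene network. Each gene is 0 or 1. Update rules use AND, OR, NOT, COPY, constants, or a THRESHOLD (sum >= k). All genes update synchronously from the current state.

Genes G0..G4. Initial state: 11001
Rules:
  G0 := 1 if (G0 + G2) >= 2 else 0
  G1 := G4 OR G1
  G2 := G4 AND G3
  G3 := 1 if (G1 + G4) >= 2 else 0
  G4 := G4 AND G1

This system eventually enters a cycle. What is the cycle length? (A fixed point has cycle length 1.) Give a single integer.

Step 0: 11001
Step 1: G0=(1+0>=2)=0 G1=G4|G1=1|1=1 G2=G4&G3=1&0=0 G3=(1+1>=2)=1 G4=G4&G1=1&1=1 -> 01011
Step 2: G0=(0+0>=2)=0 G1=G4|G1=1|1=1 G2=G4&G3=1&1=1 G3=(1+1>=2)=1 G4=G4&G1=1&1=1 -> 01111
Step 3: G0=(0+1>=2)=0 G1=G4|G1=1|1=1 G2=G4&G3=1&1=1 G3=(1+1>=2)=1 G4=G4&G1=1&1=1 -> 01111
State from step 3 equals state from step 2 -> cycle length 1

Answer: 1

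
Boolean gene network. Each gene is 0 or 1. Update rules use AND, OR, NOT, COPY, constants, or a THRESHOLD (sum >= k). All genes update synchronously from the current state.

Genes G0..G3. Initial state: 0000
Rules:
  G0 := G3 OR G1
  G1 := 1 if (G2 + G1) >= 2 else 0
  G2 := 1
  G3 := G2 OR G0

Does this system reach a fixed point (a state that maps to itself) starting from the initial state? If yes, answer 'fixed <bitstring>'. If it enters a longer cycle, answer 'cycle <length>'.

Answer: fixed 1011

Derivation:
Step 0: 0000
Step 1: G0=G3|G1=0|0=0 G1=(0+0>=2)=0 G2=1(const) G3=G2|G0=0|0=0 -> 0010
Step 2: G0=G3|G1=0|0=0 G1=(1+0>=2)=0 G2=1(const) G3=G2|G0=1|0=1 -> 0011
Step 3: G0=G3|G1=1|0=1 G1=(1+0>=2)=0 G2=1(const) G3=G2|G0=1|0=1 -> 1011
Step 4: G0=G3|G1=1|0=1 G1=(1+0>=2)=0 G2=1(const) G3=G2|G0=1|1=1 -> 1011
Fixed point reached at step 3: 1011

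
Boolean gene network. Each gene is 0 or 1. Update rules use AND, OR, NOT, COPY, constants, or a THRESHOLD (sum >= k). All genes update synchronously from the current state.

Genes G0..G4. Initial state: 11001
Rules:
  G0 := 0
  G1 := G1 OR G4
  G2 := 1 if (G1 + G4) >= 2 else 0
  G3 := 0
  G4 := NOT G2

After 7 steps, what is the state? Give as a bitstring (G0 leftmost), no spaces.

Step 1: G0=0(const) G1=G1|G4=1|1=1 G2=(1+1>=2)=1 G3=0(const) G4=NOT G2=NOT 0=1 -> 01101
Step 2: G0=0(const) G1=G1|G4=1|1=1 G2=(1+1>=2)=1 G3=0(const) G4=NOT G2=NOT 1=0 -> 01100
Step 3: G0=0(const) G1=G1|G4=1|0=1 G2=(1+0>=2)=0 G3=0(const) G4=NOT G2=NOT 1=0 -> 01000
Step 4: G0=0(const) G1=G1|G4=1|0=1 G2=(1+0>=2)=0 G3=0(const) G4=NOT G2=NOT 0=1 -> 01001
Step 5: G0=0(const) G1=G1|G4=1|1=1 G2=(1+1>=2)=1 G3=0(const) G4=NOT G2=NOT 0=1 -> 01101
Step 6: G0=0(const) G1=G1|G4=1|1=1 G2=(1+1>=2)=1 G3=0(const) G4=NOT G2=NOT 1=0 -> 01100
Step 7: G0=0(const) G1=G1|G4=1|0=1 G2=(1+0>=2)=0 G3=0(const) G4=NOT G2=NOT 1=0 -> 01000

01000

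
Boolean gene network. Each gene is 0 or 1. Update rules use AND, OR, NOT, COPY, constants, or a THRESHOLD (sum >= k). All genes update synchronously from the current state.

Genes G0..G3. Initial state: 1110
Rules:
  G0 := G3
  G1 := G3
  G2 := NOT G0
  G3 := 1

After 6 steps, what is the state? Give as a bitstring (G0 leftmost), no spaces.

Step 1: G0=G3=0 G1=G3=0 G2=NOT G0=NOT 1=0 G3=1(const) -> 0001
Step 2: G0=G3=1 G1=G3=1 G2=NOT G0=NOT 0=1 G3=1(const) -> 1111
Step 3: G0=G3=1 G1=G3=1 G2=NOT G0=NOT 1=0 G3=1(const) -> 1101
Step 4: G0=G3=1 G1=G3=1 G2=NOT G0=NOT 1=0 G3=1(const) -> 1101
Step 5: G0=G3=1 G1=G3=1 G2=NOT G0=NOT 1=0 G3=1(const) -> 1101
Step 6: G0=G3=1 G1=G3=1 G2=NOT G0=NOT 1=0 G3=1(const) -> 1101

1101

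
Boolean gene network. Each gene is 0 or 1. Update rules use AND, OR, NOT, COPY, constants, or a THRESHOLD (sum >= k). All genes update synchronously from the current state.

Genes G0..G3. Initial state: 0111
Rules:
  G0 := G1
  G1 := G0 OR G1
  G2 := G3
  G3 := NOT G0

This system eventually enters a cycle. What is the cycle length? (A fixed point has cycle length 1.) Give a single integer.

Answer: 1

Derivation:
Step 0: 0111
Step 1: G0=G1=1 G1=G0|G1=0|1=1 G2=G3=1 G3=NOT G0=NOT 0=1 -> 1111
Step 2: G0=G1=1 G1=G0|G1=1|1=1 G2=G3=1 G3=NOT G0=NOT 1=0 -> 1110
Step 3: G0=G1=1 G1=G0|G1=1|1=1 G2=G3=0 G3=NOT G0=NOT 1=0 -> 1100
Step 4: G0=G1=1 G1=G0|G1=1|1=1 G2=G3=0 G3=NOT G0=NOT 1=0 -> 1100
State from step 4 equals state from step 3 -> cycle length 1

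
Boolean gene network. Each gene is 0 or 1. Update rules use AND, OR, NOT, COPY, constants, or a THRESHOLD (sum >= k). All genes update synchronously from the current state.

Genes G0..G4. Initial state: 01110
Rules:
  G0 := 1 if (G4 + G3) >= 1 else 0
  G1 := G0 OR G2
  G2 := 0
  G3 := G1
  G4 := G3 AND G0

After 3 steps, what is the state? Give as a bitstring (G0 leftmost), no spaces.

Step 1: G0=(0+1>=1)=1 G1=G0|G2=0|1=1 G2=0(const) G3=G1=1 G4=G3&G0=1&0=0 -> 11010
Step 2: G0=(0+1>=1)=1 G1=G0|G2=1|0=1 G2=0(const) G3=G1=1 G4=G3&G0=1&1=1 -> 11011
Step 3: G0=(1+1>=1)=1 G1=G0|G2=1|0=1 G2=0(const) G3=G1=1 G4=G3&G0=1&1=1 -> 11011

11011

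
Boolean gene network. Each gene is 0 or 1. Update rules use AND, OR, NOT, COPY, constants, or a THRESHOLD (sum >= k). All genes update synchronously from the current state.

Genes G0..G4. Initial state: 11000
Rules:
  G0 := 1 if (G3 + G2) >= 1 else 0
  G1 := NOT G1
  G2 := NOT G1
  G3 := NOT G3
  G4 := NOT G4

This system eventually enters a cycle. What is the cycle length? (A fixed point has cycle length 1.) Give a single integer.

Answer: 2

Derivation:
Step 0: 11000
Step 1: G0=(0+0>=1)=0 G1=NOT G1=NOT 1=0 G2=NOT G1=NOT 1=0 G3=NOT G3=NOT 0=1 G4=NOT G4=NOT 0=1 -> 00011
Step 2: G0=(1+0>=1)=1 G1=NOT G1=NOT 0=1 G2=NOT G1=NOT 0=1 G3=NOT G3=NOT 1=0 G4=NOT G4=NOT 1=0 -> 11100
Step 3: G0=(0+1>=1)=1 G1=NOT G1=NOT 1=0 G2=NOT G1=NOT 1=0 G3=NOT G3=NOT 0=1 G4=NOT G4=NOT 0=1 -> 10011
Step 4: G0=(1+0>=1)=1 G1=NOT G1=NOT 0=1 G2=NOT G1=NOT 0=1 G3=NOT G3=NOT 1=0 G4=NOT G4=NOT 1=0 -> 11100
State from step 4 equals state from step 2 -> cycle length 2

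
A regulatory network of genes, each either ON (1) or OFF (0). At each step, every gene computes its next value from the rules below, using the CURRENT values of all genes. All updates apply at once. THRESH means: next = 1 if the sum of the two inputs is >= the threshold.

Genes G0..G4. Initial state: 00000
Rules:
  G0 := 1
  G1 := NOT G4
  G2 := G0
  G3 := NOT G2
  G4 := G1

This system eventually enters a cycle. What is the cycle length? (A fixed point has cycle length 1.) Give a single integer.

Step 0: 00000
Step 1: G0=1(const) G1=NOT G4=NOT 0=1 G2=G0=0 G3=NOT G2=NOT 0=1 G4=G1=0 -> 11010
Step 2: G0=1(const) G1=NOT G4=NOT 0=1 G2=G0=1 G3=NOT G2=NOT 0=1 G4=G1=1 -> 11111
Step 3: G0=1(const) G1=NOT G4=NOT 1=0 G2=G0=1 G3=NOT G2=NOT 1=0 G4=G1=1 -> 10101
Step 4: G0=1(const) G1=NOT G4=NOT 1=0 G2=G0=1 G3=NOT G2=NOT 1=0 G4=G1=0 -> 10100
Step 5: G0=1(const) G1=NOT G4=NOT 0=1 G2=G0=1 G3=NOT G2=NOT 1=0 G4=G1=0 -> 11100
Step 6: G0=1(const) G1=NOT G4=NOT 0=1 G2=G0=1 G3=NOT G2=NOT 1=0 G4=G1=1 -> 11101
Step 7: G0=1(const) G1=NOT G4=NOT 1=0 G2=G0=1 G3=NOT G2=NOT 1=0 G4=G1=1 -> 10101
State from step 7 equals state from step 3 -> cycle length 4

Answer: 4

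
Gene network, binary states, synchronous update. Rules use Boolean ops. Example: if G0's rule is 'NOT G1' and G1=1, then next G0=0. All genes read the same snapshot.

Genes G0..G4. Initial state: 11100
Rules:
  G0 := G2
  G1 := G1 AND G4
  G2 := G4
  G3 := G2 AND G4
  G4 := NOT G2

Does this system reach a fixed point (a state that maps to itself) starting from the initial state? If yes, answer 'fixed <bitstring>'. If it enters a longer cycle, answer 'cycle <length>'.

Answer: cycle 4

Derivation:
Step 0: 11100
Step 1: G0=G2=1 G1=G1&G4=1&0=0 G2=G4=0 G3=G2&G4=1&0=0 G4=NOT G2=NOT 1=0 -> 10000
Step 2: G0=G2=0 G1=G1&G4=0&0=0 G2=G4=0 G3=G2&G4=0&0=0 G4=NOT G2=NOT 0=1 -> 00001
Step 3: G0=G2=0 G1=G1&G4=0&1=0 G2=G4=1 G3=G2&G4=0&1=0 G4=NOT G2=NOT 0=1 -> 00101
Step 4: G0=G2=1 G1=G1&G4=0&1=0 G2=G4=1 G3=G2&G4=1&1=1 G4=NOT G2=NOT 1=0 -> 10110
Step 5: G0=G2=1 G1=G1&G4=0&0=0 G2=G4=0 G3=G2&G4=1&0=0 G4=NOT G2=NOT 1=0 -> 10000
Cycle of length 4 starting at step 1 -> no fixed point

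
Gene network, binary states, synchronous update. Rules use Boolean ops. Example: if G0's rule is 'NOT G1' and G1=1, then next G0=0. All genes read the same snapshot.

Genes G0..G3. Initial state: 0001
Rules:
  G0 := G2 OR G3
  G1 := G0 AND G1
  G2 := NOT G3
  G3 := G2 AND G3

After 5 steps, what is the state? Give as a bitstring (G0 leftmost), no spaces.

Step 1: G0=G2|G3=0|1=1 G1=G0&G1=0&0=0 G2=NOT G3=NOT 1=0 G3=G2&G3=0&1=0 -> 1000
Step 2: G0=G2|G3=0|0=0 G1=G0&G1=1&0=0 G2=NOT G3=NOT 0=1 G3=G2&G3=0&0=0 -> 0010
Step 3: G0=G2|G3=1|0=1 G1=G0&G1=0&0=0 G2=NOT G3=NOT 0=1 G3=G2&G3=1&0=0 -> 1010
Step 4: G0=G2|G3=1|0=1 G1=G0&G1=1&0=0 G2=NOT G3=NOT 0=1 G3=G2&G3=1&0=0 -> 1010
Step 5: G0=G2|G3=1|0=1 G1=G0&G1=1&0=0 G2=NOT G3=NOT 0=1 G3=G2&G3=1&0=0 -> 1010

1010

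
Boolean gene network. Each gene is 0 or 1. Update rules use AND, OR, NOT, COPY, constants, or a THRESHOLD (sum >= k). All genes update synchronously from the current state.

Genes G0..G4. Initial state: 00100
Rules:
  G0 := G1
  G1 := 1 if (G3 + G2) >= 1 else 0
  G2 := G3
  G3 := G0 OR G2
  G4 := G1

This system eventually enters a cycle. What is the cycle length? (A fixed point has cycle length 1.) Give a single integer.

Step 0: 00100
Step 1: G0=G1=0 G1=(0+1>=1)=1 G2=G3=0 G3=G0|G2=0|1=1 G4=G1=0 -> 01010
Step 2: G0=G1=1 G1=(1+0>=1)=1 G2=G3=1 G3=G0|G2=0|0=0 G4=G1=1 -> 11101
Step 3: G0=G1=1 G1=(0+1>=1)=1 G2=G3=0 G3=G0|G2=1|1=1 G4=G1=1 -> 11011
Step 4: G0=G1=1 G1=(1+0>=1)=1 G2=G3=1 G3=G0|G2=1|0=1 G4=G1=1 -> 11111
Step 5: G0=G1=1 G1=(1+1>=1)=1 G2=G3=1 G3=G0|G2=1|1=1 G4=G1=1 -> 11111
State from step 5 equals state from step 4 -> cycle length 1

Answer: 1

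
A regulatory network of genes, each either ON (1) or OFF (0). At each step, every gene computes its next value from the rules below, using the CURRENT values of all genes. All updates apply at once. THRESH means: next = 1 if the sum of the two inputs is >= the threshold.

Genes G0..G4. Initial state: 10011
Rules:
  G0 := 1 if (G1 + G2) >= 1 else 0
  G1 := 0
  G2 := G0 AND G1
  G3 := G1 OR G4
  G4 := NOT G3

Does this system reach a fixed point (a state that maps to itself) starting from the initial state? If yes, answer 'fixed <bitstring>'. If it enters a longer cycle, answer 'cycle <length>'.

Answer: cycle 4

Derivation:
Step 0: 10011
Step 1: G0=(0+0>=1)=0 G1=0(const) G2=G0&G1=1&0=0 G3=G1|G4=0|1=1 G4=NOT G3=NOT 1=0 -> 00010
Step 2: G0=(0+0>=1)=0 G1=0(const) G2=G0&G1=0&0=0 G3=G1|G4=0|0=0 G4=NOT G3=NOT 1=0 -> 00000
Step 3: G0=(0+0>=1)=0 G1=0(const) G2=G0&G1=0&0=0 G3=G1|G4=0|0=0 G4=NOT G3=NOT 0=1 -> 00001
Step 4: G0=(0+0>=1)=0 G1=0(const) G2=G0&G1=0&0=0 G3=G1|G4=0|1=1 G4=NOT G3=NOT 0=1 -> 00011
Step 5: G0=(0+0>=1)=0 G1=0(const) G2=G0&G1=0&0=0 G3=G1|G4=0|1=1 G4=NOT G3=NOT 1=0 -> 00010
Cycle of length 4 starting at step 1 -> no fixed point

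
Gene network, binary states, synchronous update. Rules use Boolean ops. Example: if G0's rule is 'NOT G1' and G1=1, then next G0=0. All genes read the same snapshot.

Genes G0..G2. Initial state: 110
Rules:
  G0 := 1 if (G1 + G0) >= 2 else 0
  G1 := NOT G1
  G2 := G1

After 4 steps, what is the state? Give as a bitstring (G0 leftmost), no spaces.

Step 1: G0=(1+1>=2)=1 G1=NOT G1=NOT 1=0 G2=G1=1 -> 101
Step 2: G0=(0+1>=2)=0 G1=NOT G1=NOT 0=1 G2=G1=0 -> 010
Step 3: G0=(1+0>=2)=0 G1=NOT G1=NOT 1=0 G2=G1=1 -> 001
Step 4: G0=(0+0>=2)=0 G1=NOT G1=NOT 0=1 G2=G1=0 -> 010

010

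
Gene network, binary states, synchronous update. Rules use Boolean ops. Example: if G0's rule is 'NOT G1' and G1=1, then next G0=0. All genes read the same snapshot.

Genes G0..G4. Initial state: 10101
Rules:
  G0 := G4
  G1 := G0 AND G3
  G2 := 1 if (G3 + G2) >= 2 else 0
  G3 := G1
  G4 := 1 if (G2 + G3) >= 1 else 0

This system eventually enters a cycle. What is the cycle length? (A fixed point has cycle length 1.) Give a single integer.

Step 0: 10101
Step 1: G0=G4=1 G1=G0&G3=1&0=0 G2=(0+1>=2)=0 G3=G1=0 G4=(1+0>=1)=1 -> 10001
Step 2: G0=G4=1 G1=G0&G3=1&0=0 G2=(0+0>=2)=0 G3=G1=0 G4=(0+0>=1)=0 -> 10000
Step 3: G0=G4=0 G1=G0&G3=1&0=0 G2=(0+0>=2)=0 G3=G1=0 G4=(0+0>=1)=0 -> 00000
Step 4: G0=G4=0 G1=G0&G3=0&0=0 G2=(0+0>=2)=0 G3=G1=0 G4=(0+0>=1)=0 -> 00000
State from step 4 equals state from step 3 -> cycle length 1

Answer: 1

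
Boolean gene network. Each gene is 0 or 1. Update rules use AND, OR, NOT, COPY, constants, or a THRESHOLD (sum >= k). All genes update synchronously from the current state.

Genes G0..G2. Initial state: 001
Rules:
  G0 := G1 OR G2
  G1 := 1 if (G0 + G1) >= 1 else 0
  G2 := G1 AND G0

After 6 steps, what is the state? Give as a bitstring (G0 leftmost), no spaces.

Step 1: G0=G1|G2=0|1=1 G1=(0+0>=1)=0 G2=G1&G0=0&0=0 -> 100
Step 2: G0=G1|G2=0|0=0 G1=(1+0>=1)=1 G2=G1&G0=0&1=0 -> 010
Step 3: G0=G1|G2=1|0=1 G1=(0+1>=1)=1 G2=G1&G0=1&0=0 -> 110
Step 4: G0=G1|G2=1|0=1 G1=(1+1>=1)=1 G2=G1&G0=1&1=1 -> 111
Step 5: G0=G1|G2=1|1=1 G1=(1+1>=1)=1 G2=G1&G0=1&1=1 -> 111
Step 6: G0=G1|G2=1|1=1 G1=(1+1>=1)=1 G2=G1&G0=1&1=1 -> 111

111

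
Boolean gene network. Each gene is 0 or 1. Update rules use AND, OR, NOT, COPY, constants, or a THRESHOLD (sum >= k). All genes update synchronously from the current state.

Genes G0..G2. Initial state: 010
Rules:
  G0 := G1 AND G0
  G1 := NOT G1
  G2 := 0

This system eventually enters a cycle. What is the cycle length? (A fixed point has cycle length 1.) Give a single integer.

Answer: 2

Derivation:
Step 0: 010
Step 1: G0=G1&G0=1&0=0 G1=NOT G1=NOT 1=0 G2=0(const) -> 000
Step 2: G0=G1&G0=0&0=0 G1=NOT G1=NOT 0=1 G2=0(const) -> 010
State from step 2 equals state from step 0 -> cycle length 2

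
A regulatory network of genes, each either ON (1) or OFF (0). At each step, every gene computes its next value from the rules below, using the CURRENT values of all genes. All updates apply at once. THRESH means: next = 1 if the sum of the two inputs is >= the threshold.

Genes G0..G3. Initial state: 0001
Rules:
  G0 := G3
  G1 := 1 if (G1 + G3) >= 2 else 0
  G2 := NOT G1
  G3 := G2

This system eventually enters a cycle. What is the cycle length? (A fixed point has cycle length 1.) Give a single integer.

Step 0: 0001
Step 1: G0=G3=1 G1=(0+1>=2)=0 G2=NOT G1=NOT 0=1 G3=G2=0 -> 1010
Step 2: G0=G3=0 G1=(0+0>=2)=0 G2=NOT G1=NOT 0=1 G3=G2=1 -> 0011
Step 3: G0=G3=1 G1=(0+1>=2)=0 G2=NOT G1=NOT 0=1 G3=G2=1 -> 1011
Step 4: G0=G3=1 G1=(0+1>=2)=0 G2=NOT G1=NOT 0=1 G3=G2=1 -> 1011
State from step 4 equals state from step 3 -> cycle length 1

Answer: 1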